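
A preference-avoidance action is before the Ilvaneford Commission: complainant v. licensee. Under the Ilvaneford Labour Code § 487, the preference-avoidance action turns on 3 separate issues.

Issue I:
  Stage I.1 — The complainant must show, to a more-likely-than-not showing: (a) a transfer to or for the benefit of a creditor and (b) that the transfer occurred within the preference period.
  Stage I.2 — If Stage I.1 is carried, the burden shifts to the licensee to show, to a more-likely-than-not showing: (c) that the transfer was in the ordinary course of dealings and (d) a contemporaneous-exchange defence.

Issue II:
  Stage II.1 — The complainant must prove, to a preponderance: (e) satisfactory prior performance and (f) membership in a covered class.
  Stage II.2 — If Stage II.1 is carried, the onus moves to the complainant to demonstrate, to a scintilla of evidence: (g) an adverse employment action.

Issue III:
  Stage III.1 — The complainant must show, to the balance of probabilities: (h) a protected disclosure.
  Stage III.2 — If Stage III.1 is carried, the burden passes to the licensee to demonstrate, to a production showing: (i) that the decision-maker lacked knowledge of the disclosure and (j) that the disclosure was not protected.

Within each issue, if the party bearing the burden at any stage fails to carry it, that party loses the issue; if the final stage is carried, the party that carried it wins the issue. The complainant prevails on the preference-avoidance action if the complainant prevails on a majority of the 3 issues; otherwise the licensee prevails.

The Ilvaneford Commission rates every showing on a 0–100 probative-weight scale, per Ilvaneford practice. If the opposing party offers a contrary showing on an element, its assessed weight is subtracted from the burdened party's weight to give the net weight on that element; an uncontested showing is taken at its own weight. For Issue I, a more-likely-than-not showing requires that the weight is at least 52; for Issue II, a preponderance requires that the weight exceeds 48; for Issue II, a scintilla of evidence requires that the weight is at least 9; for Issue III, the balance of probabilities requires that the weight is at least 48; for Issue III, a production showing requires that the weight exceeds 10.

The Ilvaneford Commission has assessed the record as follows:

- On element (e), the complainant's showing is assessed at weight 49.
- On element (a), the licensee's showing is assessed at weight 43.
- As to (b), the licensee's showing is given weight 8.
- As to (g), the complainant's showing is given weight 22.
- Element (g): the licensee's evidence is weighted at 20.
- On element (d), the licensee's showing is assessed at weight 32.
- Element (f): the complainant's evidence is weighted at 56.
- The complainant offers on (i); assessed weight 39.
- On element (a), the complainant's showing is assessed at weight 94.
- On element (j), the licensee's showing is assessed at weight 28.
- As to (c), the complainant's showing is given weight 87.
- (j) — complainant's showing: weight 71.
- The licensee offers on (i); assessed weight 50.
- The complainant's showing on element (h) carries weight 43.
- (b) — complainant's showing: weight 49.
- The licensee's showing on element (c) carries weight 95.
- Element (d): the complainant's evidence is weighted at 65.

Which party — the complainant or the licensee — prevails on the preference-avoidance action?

licensee

— Issue I —
At Stage I.1 the complainant must meet a more-likely-than-not showing (weight is at least 52): on (a) the weight is 94 less the opposing 43 gives net 51, which does not reach 52, so (a) does not meet the standard; on (b) the weight is 49 less the opposing 8 gives net 41, < 52, so (b) does not meet the standard.
  Stage I.1 not carried; the complainant fails its burden.
The analysis ends at Stage I.1; the licensee prevails on this issue.
— Issue II —
Stage II.1 — burden on complainant; standard: a preponderance (weight exceeds 48).
    (e): 49 > 48 [met]
    (f): 56 > 48 [met]
  Stage II.1 is satisfied; the complainant continues to bear the burden.
Stage II.2 — burden on complainant; standard: a scintilla of evidence (weight is at least 9).
    (g): 22 − 20 = 2 < 9 [not met]
  Not every element is met, so the complainant fails to carry Stage II.2.
The licensee prevails on this issue.
— Issue III —
At Stage III.1 the complainant must meet the balance of probabilities (weight is at least 48): on (h) the weight is 43, < 48, so (h) does not meet the standard.
  Not every element is met, so the complainant fails to carry Stage III.1.
The licensee prevails on this issue.
Per-issue: Issue I → licensee; Issue II → licensee; Issue III → licensee. The complainant must prevail on a majority of issues; overall, the licensee prevails.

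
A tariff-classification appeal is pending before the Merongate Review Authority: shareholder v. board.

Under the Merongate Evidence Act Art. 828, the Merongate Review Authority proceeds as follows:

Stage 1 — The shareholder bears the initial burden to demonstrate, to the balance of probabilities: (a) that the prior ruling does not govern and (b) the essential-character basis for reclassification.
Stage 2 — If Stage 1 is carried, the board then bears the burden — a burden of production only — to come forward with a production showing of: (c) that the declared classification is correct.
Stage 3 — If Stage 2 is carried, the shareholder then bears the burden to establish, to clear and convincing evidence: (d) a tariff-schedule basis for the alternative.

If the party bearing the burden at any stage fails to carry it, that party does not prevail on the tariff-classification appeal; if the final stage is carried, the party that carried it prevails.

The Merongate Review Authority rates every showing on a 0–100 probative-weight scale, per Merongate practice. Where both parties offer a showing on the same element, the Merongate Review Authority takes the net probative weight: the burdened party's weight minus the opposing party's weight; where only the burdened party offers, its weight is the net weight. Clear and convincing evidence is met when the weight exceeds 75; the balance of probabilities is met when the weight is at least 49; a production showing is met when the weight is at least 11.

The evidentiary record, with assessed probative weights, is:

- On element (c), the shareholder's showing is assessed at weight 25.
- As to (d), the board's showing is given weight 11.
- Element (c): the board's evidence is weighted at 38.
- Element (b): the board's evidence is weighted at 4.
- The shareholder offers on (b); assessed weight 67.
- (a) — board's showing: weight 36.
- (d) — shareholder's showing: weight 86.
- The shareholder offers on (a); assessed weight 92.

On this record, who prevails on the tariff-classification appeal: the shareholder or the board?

Stage 1 (shareholder, the balance of probabilities, weight is at least 49): (a) net 92−36=56 ≥ 49 — meets; (b) net 67−4=63 ≥ 49 — meets.
  The shareholder carries Stage 1; the board now bears the burden.
Stage 2 (board, a production showing, weight is at least 11): (c) net 38−25=13 ≥ 11 — meets.
  All elements met. The burden passes to the shareholder.
Stage 3 (shareholder, clear and convincing evidence, weight exceeds 75): (d) net 86−11=75 ≤ 75 — fails.
  The shareholder does not carry Stage 3.
So the board prevails.

board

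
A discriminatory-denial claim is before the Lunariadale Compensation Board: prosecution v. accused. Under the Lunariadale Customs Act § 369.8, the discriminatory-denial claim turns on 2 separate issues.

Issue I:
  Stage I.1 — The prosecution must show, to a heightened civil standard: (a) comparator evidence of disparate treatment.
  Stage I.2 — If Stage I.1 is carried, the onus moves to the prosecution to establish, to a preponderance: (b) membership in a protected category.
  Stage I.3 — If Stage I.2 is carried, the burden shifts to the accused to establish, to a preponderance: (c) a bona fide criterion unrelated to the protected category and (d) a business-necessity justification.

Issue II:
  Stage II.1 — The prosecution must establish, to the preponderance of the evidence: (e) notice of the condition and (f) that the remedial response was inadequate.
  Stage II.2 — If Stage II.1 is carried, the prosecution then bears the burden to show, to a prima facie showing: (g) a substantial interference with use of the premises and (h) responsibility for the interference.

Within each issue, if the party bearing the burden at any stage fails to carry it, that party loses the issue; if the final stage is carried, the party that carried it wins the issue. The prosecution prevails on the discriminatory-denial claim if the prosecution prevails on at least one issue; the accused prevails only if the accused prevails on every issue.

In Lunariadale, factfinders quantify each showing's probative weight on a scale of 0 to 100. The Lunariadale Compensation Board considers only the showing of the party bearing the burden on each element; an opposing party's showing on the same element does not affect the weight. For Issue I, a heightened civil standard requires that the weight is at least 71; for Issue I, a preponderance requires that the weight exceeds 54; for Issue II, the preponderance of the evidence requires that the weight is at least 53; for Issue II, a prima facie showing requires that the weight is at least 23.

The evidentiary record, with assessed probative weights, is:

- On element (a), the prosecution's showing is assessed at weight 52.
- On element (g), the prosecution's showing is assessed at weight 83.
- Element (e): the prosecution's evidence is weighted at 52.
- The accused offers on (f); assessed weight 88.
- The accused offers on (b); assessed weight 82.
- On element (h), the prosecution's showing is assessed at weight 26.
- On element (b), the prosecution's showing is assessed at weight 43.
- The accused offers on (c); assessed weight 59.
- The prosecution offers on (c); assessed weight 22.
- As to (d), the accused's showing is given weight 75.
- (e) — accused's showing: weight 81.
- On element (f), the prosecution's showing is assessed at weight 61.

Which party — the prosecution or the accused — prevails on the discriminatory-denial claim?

accused

— Issue I —
At Stage I.1 the prosecution must meet a heightened civil standard (weight is at least 71): on (a) the weight is 52, which does not reach 71, so (a) does not meet the standard.
  Stage I.1 not carried; the prosecution fails its burden.
The accused prevails on this issue.
— Issue II —
Stage II.1 (prosecution, the preponderance of the evidence, weight is at least 53): (e) 52 (accused's 81 disregarded) < 53 — fails; (f) 61 (accused's 88 disregarded) ≥ 53 — meets.
  Stage II.1 not carried; the prosecution fails its burden.
The accused prevails on this issue.
Per-issue: Issue I → accused; Issue II → accused. The prosecution must prevail on at least one issue; overall, the accused prevails.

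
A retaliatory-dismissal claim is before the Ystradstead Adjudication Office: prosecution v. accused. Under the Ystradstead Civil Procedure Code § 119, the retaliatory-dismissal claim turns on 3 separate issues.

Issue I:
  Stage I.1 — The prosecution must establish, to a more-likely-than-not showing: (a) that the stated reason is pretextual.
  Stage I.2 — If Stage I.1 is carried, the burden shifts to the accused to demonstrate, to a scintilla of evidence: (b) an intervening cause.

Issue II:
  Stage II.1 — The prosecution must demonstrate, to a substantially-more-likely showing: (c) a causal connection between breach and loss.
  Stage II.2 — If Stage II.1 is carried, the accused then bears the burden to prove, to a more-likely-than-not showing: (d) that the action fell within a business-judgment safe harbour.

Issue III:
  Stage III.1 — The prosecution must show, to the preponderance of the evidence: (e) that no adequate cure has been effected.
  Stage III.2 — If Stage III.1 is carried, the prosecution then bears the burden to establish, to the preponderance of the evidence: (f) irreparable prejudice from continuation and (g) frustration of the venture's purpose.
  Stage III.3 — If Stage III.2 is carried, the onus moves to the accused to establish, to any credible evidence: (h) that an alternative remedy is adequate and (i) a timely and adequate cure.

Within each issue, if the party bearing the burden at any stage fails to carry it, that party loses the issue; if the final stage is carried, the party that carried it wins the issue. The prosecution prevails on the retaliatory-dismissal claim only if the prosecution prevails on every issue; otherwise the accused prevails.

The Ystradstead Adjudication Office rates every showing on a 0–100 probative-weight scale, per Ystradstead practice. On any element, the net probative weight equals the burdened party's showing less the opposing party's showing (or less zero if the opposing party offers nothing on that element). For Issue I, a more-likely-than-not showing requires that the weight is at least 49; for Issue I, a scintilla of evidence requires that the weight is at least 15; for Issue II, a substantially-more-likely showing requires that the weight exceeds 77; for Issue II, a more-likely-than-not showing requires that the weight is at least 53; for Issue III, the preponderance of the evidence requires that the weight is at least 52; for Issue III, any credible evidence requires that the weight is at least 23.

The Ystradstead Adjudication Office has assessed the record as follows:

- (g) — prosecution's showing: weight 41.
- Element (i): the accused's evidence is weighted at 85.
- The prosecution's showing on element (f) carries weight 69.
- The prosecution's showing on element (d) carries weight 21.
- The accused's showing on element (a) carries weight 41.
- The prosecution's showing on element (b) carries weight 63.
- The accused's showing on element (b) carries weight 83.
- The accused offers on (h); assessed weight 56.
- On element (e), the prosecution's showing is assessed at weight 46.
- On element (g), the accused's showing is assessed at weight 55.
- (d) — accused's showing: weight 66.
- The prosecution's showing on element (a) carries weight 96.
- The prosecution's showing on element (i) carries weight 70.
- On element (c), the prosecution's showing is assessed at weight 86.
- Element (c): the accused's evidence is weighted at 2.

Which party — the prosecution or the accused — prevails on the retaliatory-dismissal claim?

— Issue I —
Stage I.1 — burden on prosecution; standard: a more-likely-than-not showing (weight is at least 49).
    (a): 96 − 41 = 55 ≥ 49 [met]
  Stage I.1 is satisfied; the onus moves to the accused.
Stage I.2 — burden on accused; standard: a scintilla of evidence (weight is at least 15).
    (b): 83 − 63 = 20 ≥ 15 [met]
  The accused carries the last stage.
All stages carried — the accused prevails on this issue.
— Issue II —
Stage II.1 (prosecution, a substantially-more-likely showing, weight exceeds 77): (c) net 86−2=84 > 77 — meets.
  The prosecution carries Stage II.1; the accused now bears the burden.
Stage II.2 (accused, a more-likely-than-not showing, weight is at least 53): (d) net 66−21=45 < 53 — fails.
  The accused does not carry Stage II.2.
The analysis ends at Stage II.2; the prosecution prevails on this issue.
— Issue III —
Stage III.1 — burden on prosecution; standard: the preponderance of the evidence (weight is at least 52).
    (e): 46 < 52 [not met]
  Stage III.1 not carried; the prosecution fails its burden.
The accused prevails on this issue.
Per-issue: Issue I → accused; Issue II → prosecution; Issue III → accused. The prosecution must prevail on every issue; overall, the accused prevails.

accused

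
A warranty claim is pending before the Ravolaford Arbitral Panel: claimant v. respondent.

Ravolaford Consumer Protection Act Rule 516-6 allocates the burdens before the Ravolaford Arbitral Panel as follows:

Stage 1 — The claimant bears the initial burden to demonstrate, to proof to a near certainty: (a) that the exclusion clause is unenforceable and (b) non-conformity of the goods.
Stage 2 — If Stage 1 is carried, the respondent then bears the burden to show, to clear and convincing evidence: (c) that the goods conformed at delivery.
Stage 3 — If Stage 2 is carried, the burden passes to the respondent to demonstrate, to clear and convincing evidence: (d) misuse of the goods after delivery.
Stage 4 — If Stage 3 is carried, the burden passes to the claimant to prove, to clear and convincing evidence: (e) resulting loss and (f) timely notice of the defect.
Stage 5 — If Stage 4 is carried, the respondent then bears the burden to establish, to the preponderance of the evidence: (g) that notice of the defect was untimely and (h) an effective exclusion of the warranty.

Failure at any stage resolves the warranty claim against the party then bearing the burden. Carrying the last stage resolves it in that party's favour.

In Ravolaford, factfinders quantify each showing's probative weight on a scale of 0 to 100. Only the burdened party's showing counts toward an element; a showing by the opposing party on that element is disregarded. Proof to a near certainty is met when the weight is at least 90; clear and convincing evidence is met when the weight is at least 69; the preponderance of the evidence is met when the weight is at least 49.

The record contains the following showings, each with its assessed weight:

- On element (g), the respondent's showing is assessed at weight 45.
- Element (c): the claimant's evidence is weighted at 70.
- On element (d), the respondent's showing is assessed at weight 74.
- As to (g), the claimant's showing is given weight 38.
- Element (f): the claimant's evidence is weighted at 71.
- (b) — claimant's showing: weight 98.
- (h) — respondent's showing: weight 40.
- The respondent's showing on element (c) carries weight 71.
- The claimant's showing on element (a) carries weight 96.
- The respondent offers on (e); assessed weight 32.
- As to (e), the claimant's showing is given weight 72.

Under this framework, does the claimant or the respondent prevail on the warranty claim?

claimant

At Stage 1 the claimant must meet proof to a near certainty (weight is at least 90): on (a) the weight is 96, ≥ 90, so (a) meets the standard; on (b) the weight is 98, which does reach 90, so (b) meets the standard.
  Stage 1 is satisfied; the onus moves to the respondent.
At Stage 2 the respondent must meet clear and convincing evidence (weight is at least 69): on (c) the weight is 71 (the claimant's 70 is given no effect), ≥ 69, so (c) meets the standard.
  Stage 2 is satisfied; the respondent continues to bear the burden.
At Stage 3 the respondent must meet clear and convincing evidence (weight is at least 69): on (d) the weight is 74, ≥ 69, so (d) meets the standard.
  All elements met. The burden passes to the claimant.
At Stage 4 the claimant must meet clear and convincing evidence (weight is at least 69): on (e) the weight is 72 (the respondent's 32 is given no effect), ≥ 69, so (e) meets the standard; on (f) the weight is 71, ≥ 69, so (f) meets the standard.
  All elements met. The burden passes to the respondent.
At Stage 5 the respondent must meet the preponderance of the evidence (weight is at least 49): on (g) the weight is 45 (the claimant's 38 is given no effect), which does not reach 49, so (g) does not meet the standard; on (h) the weight is 40, which does not reach 49, so (h) does not meet the standard.
  Stage 5 not carried; the respondent fails its burden.
The claimant prevails.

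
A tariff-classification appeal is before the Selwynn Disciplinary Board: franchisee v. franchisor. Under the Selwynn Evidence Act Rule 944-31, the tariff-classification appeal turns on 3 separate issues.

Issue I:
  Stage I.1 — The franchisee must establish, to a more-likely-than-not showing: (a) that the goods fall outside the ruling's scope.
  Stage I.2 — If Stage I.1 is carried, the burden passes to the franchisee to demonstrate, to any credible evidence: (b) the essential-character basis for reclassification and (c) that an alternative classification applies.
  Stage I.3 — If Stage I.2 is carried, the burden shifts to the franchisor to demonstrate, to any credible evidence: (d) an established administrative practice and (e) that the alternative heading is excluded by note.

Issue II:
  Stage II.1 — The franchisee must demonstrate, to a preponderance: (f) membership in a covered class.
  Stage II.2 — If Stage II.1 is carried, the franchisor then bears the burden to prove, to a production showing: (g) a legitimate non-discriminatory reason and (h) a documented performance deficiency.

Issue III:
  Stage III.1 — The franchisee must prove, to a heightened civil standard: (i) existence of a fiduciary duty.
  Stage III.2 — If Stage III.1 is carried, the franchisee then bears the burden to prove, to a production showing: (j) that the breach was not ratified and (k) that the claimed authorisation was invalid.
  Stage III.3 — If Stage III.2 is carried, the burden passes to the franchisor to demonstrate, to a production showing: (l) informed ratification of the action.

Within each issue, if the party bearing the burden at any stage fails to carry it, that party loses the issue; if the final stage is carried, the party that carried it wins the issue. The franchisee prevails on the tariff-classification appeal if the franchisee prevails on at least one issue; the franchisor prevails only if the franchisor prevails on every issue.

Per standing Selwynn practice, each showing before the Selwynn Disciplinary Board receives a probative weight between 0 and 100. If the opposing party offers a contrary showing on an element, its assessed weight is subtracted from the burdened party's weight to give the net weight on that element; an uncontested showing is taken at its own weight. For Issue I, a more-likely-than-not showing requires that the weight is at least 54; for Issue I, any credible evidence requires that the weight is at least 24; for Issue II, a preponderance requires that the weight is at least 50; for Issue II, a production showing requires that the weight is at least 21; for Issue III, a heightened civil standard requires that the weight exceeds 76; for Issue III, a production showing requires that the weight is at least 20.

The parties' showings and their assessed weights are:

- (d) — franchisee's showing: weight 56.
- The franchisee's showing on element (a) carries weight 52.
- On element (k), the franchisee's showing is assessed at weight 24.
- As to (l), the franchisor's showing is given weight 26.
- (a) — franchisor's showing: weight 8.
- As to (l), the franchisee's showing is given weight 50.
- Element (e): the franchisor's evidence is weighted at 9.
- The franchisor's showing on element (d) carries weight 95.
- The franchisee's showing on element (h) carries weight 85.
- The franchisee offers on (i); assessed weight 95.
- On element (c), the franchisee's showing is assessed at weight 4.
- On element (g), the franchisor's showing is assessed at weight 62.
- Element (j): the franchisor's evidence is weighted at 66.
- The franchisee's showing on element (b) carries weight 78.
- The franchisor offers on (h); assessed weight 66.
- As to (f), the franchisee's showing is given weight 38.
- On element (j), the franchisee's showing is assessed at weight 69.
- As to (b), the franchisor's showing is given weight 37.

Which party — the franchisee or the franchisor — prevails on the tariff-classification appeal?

franchisor

— Issue I —
Stage I.1 — burden on franchisee; standard: a more-likely-than-not showing (weight is at least 54).
    (a): 52 − 8 = 44 < 54 [not met]
  Not every element is met, so the franchisee fails to carry Stage I.1.
The franchisor prevails on this issue.
— Issue II —
Stage II.1 (franchisee, a preponderance, weight is at least 50): (f) 38 < 50 — fails.
  Not every element is met, so the franchisee fails to carry Stage II.1.
The franchisor prevails on this issue.
— Issue III —
Stage III.1 — burden on franchisee; standard: a heightened civil standard (weight exceeds 76).
    (i): 95 > 76 [met]
  Stage III.1 is satisfied; the franchisee continues to bear the burden.
Stage III.2 — burden on franchisee; standard: a production showing (weight is at least 20).
    (j): 69 − 66 = 3 < 20 [not met]
    (k): 24 ≥ 20 [met]
  The franchisee does not carry Stage III.2.
The analysis ends at Stage III.2; the franchisor prevails on this issue.
Per-issue: Issue I → franchisor; Issue II → franchisor; Issue III → franchisor. The franchisee must prevail on at least one issue; overall, the franchisor prevails.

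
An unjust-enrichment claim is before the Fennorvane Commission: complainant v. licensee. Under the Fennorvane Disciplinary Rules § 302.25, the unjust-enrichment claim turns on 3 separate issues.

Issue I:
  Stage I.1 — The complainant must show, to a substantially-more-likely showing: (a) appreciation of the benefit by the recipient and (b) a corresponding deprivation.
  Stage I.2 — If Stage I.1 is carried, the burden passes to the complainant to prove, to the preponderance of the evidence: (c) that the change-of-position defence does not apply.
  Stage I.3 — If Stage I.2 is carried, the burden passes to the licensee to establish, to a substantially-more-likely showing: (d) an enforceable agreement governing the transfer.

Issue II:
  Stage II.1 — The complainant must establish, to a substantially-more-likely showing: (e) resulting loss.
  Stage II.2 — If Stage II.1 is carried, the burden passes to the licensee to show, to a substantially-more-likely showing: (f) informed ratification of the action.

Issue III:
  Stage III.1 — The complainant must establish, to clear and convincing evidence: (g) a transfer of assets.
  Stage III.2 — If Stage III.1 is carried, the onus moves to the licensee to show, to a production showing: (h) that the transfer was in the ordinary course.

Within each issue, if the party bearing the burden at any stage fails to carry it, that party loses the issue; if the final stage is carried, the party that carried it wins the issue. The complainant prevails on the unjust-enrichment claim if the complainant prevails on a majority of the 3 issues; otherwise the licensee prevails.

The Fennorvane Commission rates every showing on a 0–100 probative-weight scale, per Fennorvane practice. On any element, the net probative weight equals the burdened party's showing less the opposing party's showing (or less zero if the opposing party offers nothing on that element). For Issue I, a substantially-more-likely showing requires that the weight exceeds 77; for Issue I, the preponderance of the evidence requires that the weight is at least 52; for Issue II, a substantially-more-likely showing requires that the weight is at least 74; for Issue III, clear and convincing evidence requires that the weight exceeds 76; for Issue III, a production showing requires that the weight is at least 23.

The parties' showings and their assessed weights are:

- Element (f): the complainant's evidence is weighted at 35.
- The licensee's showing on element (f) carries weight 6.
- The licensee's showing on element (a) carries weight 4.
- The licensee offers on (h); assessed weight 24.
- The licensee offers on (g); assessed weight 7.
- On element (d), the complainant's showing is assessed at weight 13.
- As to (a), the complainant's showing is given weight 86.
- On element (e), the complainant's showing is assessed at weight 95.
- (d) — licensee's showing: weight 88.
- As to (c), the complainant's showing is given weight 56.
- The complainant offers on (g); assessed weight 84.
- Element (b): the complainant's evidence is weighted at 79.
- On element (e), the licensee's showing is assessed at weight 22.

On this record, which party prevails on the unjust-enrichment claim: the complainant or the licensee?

licensee

— Issue I —
At Stage I.1 the complainant must meet a substantially-more-likely showing (weight exceeds 77): on (a) the weight is 86 less the opposing 4 gives net 82, > 77, so (a) meets the standard; on (b) the weight is 79, > 77, so (b) meets the standard.
  All elements met. The complainant retains the burden for Stage I.2.
At Stage I.2 the complainant must meet the preponderance of the evidence (weight is at least 52): on (c) the weight is 56, which does reach 52, so (c) meets the standard.
  Stage I.2 carried; the burden shifts to the licensee.
At Stage I.3 the licensee must meet a substantially-more-likely showing (weight exceeds 77): on (d) the weight is 88 less the opposing 13 gives net 75, which does not exceed 77, so (d) does not meet the standard.
  The licensee does not carry Stage I.3.
The complainant prevails on this issue.
— Issue II —
At Stage II.1 the complainant must meet a substantially-more-likely showing (weight is at least 74): on (e) the weight is 95 less the opposing 22 gives net 73, < 74, so (e) does not meet the standard.
  Stage II.1 not carried; the complainant fails its burden.
The licensee prevails on this issue.
— Issue III —
Stage III.1 (complainant, clear and convincing evidence, weight exceeds 76): (g) net 84−7=77 > 76 — meets.
  All elements met. The burden passes to the licensee.
Stage III.2 (licensee, a production showing, weight is at least 23): (h) 24 ≥ 23 — meets.
  The licensee carries the last stage.
All stages carried — the licensee prevails on this issue.
Per-issue: Issue I → complainant; Issue II → licensee; Issue III → licensee. The complainant must prevail on a majority of issues; overall, the licensee prevails.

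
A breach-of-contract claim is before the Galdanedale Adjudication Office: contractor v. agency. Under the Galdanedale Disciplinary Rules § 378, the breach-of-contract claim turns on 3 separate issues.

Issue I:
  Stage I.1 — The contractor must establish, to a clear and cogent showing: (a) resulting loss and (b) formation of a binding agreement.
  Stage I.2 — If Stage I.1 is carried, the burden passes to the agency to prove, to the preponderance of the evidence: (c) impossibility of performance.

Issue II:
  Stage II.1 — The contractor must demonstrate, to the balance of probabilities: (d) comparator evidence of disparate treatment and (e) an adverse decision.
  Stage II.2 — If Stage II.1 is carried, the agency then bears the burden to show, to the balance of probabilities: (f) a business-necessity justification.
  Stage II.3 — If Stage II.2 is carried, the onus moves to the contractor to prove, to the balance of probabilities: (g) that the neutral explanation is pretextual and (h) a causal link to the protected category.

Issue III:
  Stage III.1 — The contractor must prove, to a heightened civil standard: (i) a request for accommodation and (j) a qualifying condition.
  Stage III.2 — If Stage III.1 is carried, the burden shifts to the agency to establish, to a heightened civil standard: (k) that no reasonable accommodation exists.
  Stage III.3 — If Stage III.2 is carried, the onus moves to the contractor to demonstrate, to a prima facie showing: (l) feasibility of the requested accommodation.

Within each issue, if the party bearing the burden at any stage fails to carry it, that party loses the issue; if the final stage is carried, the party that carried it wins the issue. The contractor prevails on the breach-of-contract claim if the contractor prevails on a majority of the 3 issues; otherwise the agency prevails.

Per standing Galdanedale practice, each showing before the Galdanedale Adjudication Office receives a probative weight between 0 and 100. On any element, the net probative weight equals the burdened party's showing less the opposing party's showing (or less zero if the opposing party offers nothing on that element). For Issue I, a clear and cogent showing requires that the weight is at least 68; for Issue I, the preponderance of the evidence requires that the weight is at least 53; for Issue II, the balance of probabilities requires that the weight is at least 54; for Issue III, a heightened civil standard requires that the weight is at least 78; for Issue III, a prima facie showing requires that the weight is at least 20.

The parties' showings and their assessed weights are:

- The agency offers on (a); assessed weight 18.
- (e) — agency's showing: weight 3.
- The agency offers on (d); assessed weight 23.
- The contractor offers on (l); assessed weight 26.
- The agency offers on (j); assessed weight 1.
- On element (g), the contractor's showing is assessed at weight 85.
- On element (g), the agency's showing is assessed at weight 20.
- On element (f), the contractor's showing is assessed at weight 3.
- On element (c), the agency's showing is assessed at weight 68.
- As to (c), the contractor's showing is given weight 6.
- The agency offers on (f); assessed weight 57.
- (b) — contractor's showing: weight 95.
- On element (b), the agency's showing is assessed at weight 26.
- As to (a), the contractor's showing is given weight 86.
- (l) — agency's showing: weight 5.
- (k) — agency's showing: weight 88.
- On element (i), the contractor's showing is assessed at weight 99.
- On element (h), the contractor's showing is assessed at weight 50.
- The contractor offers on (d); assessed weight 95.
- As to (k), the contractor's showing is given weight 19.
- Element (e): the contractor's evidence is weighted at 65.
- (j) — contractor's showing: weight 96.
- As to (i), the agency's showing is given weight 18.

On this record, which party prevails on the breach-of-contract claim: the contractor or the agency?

agency

— Issue I —
Stage I.1 (contractor, a clear and cogent showing, weight is at least 68): (a) net 86−18=68 ≥ 68 — meets; (b) net 95−26=69 ≥ 68 — meets.
  Stage I.1 is satisfied; the onus moves to the agency.
Stage I.2 (agency, the preponderance of the evidence, weight is at least 53): (c) net 68−6=62 ≥ 53 — meets.
  All elements met at the final stage.
With every stage satisfied, the agency prevails on this issue.
— Issue II —
Stage II.1 — burden on contractor; standard: the balance of probabilities (weight is at least 54).
    (d): 95 − 23 = 72 ≥ 54 [met]
    (e): 65 − 3 = 62 ≥ 54 [met]
  Stage II.1 is satisfied; the onus moves to the agency.
Stage II.2 — burden on agency; standard: the balance of probabilities (weight is at least 54).
    (f): 57 − 3 = 54 ≥ 54 [met]
  Stage II.2 is satisfied; the onus moves to the contractor.
Stage II.3 — burden on contractor; standard: the balance of probabilities (weight is at least 54).
    (g): 85 − 20 = 65 ≥ 54 [met]
    (h): 50 < 54 [not met]
  The contractor does not carry Stage II.3.
The analysis ends at Stage II.3; the agency prevails on this issue.
— Issue III —
At Stage III.1 the contractor must meet a heightened civil standard (weight is at least 78): on (i) the weight is 99 less the opposing 18 gives net 81, which does reach 78, so (i) meets the standard; on (j) the weight is 96 less the opposing 1 gives net 95, which does reach 78, so (j) meets the standard.
  The contractor carries Stage III.1; the agency now bears the burden.
At Stage III.2 the agency must meet a heightened civil standard (weight is at least 78): on (k) the weight is 88 less the opposing 19 gives net 69, which does not reach 78, so (k) does not meet the standard.
  Not every element is met, so the agency fails to carry Stage III.2.
The contractor prevails on this issue.
Per-issue: Issue I → agency; Issue II → agency; Issue III → contractor. The contractor must prevail on a majority of issues; overall, the agency prevails.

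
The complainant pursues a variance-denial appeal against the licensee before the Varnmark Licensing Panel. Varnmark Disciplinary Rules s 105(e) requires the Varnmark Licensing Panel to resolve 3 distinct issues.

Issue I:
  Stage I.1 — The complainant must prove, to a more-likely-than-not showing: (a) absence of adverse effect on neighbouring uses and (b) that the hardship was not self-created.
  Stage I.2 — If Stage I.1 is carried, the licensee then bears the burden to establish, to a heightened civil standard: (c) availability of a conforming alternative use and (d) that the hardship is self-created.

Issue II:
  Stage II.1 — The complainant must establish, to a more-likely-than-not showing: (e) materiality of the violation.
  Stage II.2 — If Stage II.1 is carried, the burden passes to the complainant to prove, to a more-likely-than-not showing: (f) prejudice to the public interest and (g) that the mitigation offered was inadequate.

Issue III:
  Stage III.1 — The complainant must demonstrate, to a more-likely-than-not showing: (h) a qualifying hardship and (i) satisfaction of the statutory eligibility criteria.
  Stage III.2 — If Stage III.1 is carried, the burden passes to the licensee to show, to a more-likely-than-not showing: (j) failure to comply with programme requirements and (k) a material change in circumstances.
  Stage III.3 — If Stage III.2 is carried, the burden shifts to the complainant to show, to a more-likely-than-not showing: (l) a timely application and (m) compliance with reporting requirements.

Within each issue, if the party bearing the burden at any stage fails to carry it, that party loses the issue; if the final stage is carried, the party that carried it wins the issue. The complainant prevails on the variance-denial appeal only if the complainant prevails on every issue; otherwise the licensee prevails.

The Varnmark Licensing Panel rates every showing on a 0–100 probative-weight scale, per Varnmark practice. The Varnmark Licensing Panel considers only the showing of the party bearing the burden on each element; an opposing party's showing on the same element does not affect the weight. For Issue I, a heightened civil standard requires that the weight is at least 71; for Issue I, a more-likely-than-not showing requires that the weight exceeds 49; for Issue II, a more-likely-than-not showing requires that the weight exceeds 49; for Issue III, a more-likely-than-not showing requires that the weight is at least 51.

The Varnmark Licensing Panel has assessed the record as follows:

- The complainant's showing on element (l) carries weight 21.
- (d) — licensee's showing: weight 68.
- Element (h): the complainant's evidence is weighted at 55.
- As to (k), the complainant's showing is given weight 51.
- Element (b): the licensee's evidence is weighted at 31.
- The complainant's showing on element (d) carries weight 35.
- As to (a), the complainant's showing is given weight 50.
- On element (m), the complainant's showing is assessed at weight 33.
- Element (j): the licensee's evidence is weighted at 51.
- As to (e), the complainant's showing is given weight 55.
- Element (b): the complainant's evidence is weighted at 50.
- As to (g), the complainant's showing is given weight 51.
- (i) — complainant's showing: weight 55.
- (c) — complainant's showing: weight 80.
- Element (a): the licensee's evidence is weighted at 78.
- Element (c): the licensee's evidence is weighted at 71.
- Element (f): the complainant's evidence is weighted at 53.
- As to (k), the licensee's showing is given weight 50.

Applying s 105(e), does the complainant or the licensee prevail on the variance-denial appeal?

complainant

— Issue I —
Stage I.1 (complainant, a more-likely-than-not showing, weight exceeds 49): (a) 50 (licensee's 78 disregarded) > 49 — meets; (b) 50 (licensee's 31 disregarded) > 49 — meets.
  Stage I.1 carried; the burden shifts to the licensee.
Stage I.2 (licensee, a heightened civil standard, weight is at least 71): (c) 71 (complainant's 80 disregarded) ≥ 71 — meets; (d) 68 (complainant's 35 disregarded) < 71 — fails.
  Not every element is met, so the licensee fails to carry Stage I.2.
So the complainant prevails on this issue.
— Issue II —
At Stage II.1 the complainant must meet a more-likely-than-not showing (weight exceeds 49): on (e) the weight is 55, which does exceed 49, so (e) meets the standard.
  Stage II.1 carried; the burden remains with the complainant.
At Stage II.2 the complainant must meet a more-likely-than-not showing (weight exceeds 49): on (f) the weight is 53, which does exceed 49, so (f) meets the standard; on (g) the weight is 51, > 49, so (g) meets the standard.
  All elements met at the final stage.
With every stage satisfied, the complainant prevails on this issue.
— Issue III —
At Stage III.1 the complainant must meet a more-likely-than-not showing (weight is at least 51): on (h) the weight is 55, ≥ 51, so (h) meets the standard; on (i) the weight is 55, ≥ 51, so (i) meets the standard.
  Stage III.1 carried; the burden shifts to the licensee.
At Stage III.2 the licensee must meet a more-likely-than-not showing (weight is at least 51): on (j) the weight is 51, which does reach 51, so (j) meets the standard; on (k) the weight is 50 (the complainant's 51 is given no effect), which does not reach 51, so (k) does not meet the standard.
  Not every element is met, so the licensee fails to carry Stage III.2.
The complainant prevails on this issue.
Per-issue: Issue I → complainant; Issue II → complainant; Issue III → complainant. The complainant must prevail on every issue; overall, the complainant prevails.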